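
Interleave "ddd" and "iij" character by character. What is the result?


Interleaving "ddd" and "iij":
  Position 0: 'd' from first, 'i' from second => "di"
  Position 1: 'd' from first, 'i' from second => "di"
  Position 2: 'd' from first, 'j' from second => "dj"
Result: dididj

dididj


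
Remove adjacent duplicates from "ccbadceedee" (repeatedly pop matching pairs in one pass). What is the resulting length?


Input: ccbadceedee
Stack-based adjacent duplicate removal:
  Read 'c': push. Stack: c
  Read 'c': matches stack top 'c' => pop. Stack: (empty)
  Read 'b': push. Stack: b
  Read 'a': push. Stack: ba
  Read 'd': push. Stack: bad
  Read 'c': push. Stack: badc
  Read 'e': push. Stack: badce
  Read 'e': matches stack top 'e' => pop. Stack: badc
  Read 'd': push. Stack: badcd
  Read 'e': push. Stack: badcde
  Read 'e': matches stack top 'e' => pop. Stack: badcd
Final stack: "badcd" (length 5)

5


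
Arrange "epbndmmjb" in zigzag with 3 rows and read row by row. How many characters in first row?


Zigzag "epbndmmjb" into 3 rows:
Placing characters:
  'e' => row 0
  'p' => row 1
  'b' => row 2
  'n' => row 1
  'd' => row 0
  'm' => row 1
  'm' => row 2
  'j' => row 1
  'b' => row 0
Rows:
  Row 0: "edb"
  Row 1: "pnmj"
  Row 2: "bm"
First row length: 3

3


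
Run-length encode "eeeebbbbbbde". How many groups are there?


Input: eeeebbbbbbde
Scanning for consecutive runs:
  Group 1: 'e' x 4 (positions 0-3)
  Group 2: 'b' x 6 (positions 4-9)
  Group 3: 'd' x 1 (positions 10-10)
  Group 4: 'e' x 1 (positions 11-11)
Total groups: 4

4


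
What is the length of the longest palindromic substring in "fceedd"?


Input: "fceedd"
Checking substrings for palindromes:
  [2:4] "ee" (len 2) => palindrome
  [4:6] "dd" (len 2) => palindrome
Longest palindromic substring: "ee" with length 2

2


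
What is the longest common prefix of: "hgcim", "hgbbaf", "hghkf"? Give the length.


Words: hgcim, hgbbaf, hghkf
  Position 0: all 'h' => match
  Position 1: all 'g' => match
  Position 2: ('c', 'b', 'h') => mismatch, stop
LCP = "hg" (length 2)

2


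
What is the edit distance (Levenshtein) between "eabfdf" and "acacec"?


Computing edit distance: "eabfdf" -> "acacec"
DP table:
           a    c    a    c    e    c
      0    1    2    3    4    5    6
  e   1    1    2    3    4    4    5
  a   2    1    2    2    3    4    5
  b   3    2    2    3    3    4    5
  f   4    3    3    3    4    4    5
  d   5    4    4    4    4    5    5
  f   6    5    5    5    5    5    6
Edit distance = dp[6][6] = 6

6


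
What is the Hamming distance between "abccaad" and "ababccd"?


Comparing "abccaad" and "ababccd" position by position:
  Position 0: 'a' vs 'a' => same
  Position 1: 'b' vs 'b' => same
  Position 2: 'c' vs 'a' => differ
  Position 3: 'c' vs 'b' => differ
  Position 4: 'a' vs 'c' => differ
  Position 5: 'a' vs 'c' => differ
  Position 6: 'd' vs 'd' => same
Total differences (Hamming distance): 4

4


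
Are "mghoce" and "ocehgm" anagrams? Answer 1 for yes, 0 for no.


Strings: "mghoce", "ocehgm"
Sorted first:  ceghmo
Sorted second: ceghmo
Sorted forms match => anagrams

1


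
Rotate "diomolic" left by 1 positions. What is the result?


Input: "diomolic", rotate left by 1
First 1 characters: "d"
Remaining characters: "iomolic"
Concatenate remaining + first: "iomolic" + "d" = "iomolicd"

iomolicd


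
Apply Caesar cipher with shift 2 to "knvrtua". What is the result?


Caesar cipher: shift "knvrtua" by 2
  'k' (pos 10) + 2 = pos 12 = 'm'
  'n' (pos 13) + 2 = pos 15 = 'p'
  'v' (pos 21) + 2 = pos 23 = 'x'
  'r' (pos 17) + 2 = pos 19 = 't'
  't' (pos 19) + 2 = pos 21 = 'v'
  'u' (pos 20) + 2 = pos 22 = 'w'
  'a' (pos 0) + 2 = pos 2 = 'c'
Result: mpxtvwc

mpxtvwc


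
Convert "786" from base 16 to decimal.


Input: "786" in base 16
Positional expansion:
  Digit '7' (value 7) x 16^2 = 1792
  Digit '8' (value 8) x 16^1 = 128
  Digit '6' (value 6) x 16^0 = 6
Sum = 1926

1926


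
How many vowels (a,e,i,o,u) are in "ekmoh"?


Input: ekmoh
Checking each character:
  'e' at position 0: vowel (running total: 1)
  'k' at position 1: consonant
  'm' at position 2: consonant
  'o' at position 3: vowel (running total: 2)
  'h' at position 4: consonant
Total vowels: 2

2


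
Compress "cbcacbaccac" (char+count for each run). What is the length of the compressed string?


Input: cbcacbaccac
Runs:
  'c' x 1 => "c1"
  'b' x 1 => "b1"
  'c' x 1 => "c1"
  'a' x 1 => "a1"
  'c' x 1 => "c1"
  'b' x 1 => "b1"
  'a' x 1 => "a1"
  'c' x 2 => "c2"
  'a' x 1 => "a1"
  'c' x 1 => "c1"
Compressed: "c1b1c1a1c1b1a1c2a1c1"
Compressed length: 20

20


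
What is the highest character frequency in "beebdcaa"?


Input: beebdcaa
Character counts:
  'a': 2
  'b': 2
  'c': 1
  'd': 1
  'e': 2
Maximum frequency: 2

2


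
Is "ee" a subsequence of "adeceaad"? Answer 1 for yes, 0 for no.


Check if "ee" is a subsequence of "adeceaad"
Greedy scan:
  Position 0 ('a'): no match needed
  Position 1 ('d'): no match needed
  Position 2 ('e'): matches sub[0] = 'e'
  Position 3 ('c'): no match needed
  Position 4 ('e'): matches sub[1] = 'e'
  Position 5 ('a'): no match needed
  Position 6 ('a'): no match needed
  Position 7 ('d'): no match needed
All 2 characters matched => is a subsequence

1


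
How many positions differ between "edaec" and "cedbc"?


Comparing "edaec" and "cedbc" position by position:
  Position 0: 'e' vs 'c' => DIFFER
  Position 1: 'd' vs 'e' => DIFFER
  Position 2: 'a' vs 'd' => DIFFER
  Position 3: 'e' vs 'b' => DIFFER
  Position 4: 'c' vs 'c' => same
Positions that differ: 4

4


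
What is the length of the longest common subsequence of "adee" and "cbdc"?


LCS of "adee" and "cbdc"
DP table:
           c    b    d    c
      0    0    0    0    0
  a   0    0    0    0    0
  d   0    0    0    1    1
  e   0    0    0    1    1
  e   0    0    0    1    1
LCS length = dp[4][4] = 1

1


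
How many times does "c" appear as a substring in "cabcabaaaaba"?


Searching for "c" in "cabcabaaaaba"
Scanning each position:
  Position 0: "c" => MATCH
  Position 1: "a" => no
  Position 2: "b" => no
  Position 3: "c" => MATCH
  Position 4: "a" => no
  Position 5: "b" => no
  Position 6: "a" => no
  Position 7: "a" => no
  Position 8: "a" => no
  Position 9: "a" => no
  Position 10: "b" => no
  Position 11: "a" => no
Total occurrences: 2

2


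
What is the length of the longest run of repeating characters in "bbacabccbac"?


Input: "bbacabccbac"
Scanning for longest run:
  Position 1 ('b'): continues run of 'b', length=2
  Position 2 ('a'): new char, reset run to 1
  Position 3 ('c'): new char, reset run to 1
  Position 4 ('a'): new char, reset run to 1
  Position 5 ('b'): new char, reset run to 1
  Position 6 ('c'): new char, reset run to 1
  Position 7 ('c'): continues run of 'c', length=2
  Position 8 ('b'): new char, reset run to 1
  Position 9 ('a'): new char, reset run to 1
  Position 10 ('c'): new char, reset run to 1
Longest run: 'b' with length 2

2


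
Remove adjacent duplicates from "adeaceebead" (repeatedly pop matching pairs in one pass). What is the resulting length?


Input: adeaceebead
Stack-based adjacent duplicate removal:
  Read 'a': push. Stack: a
  Read 'd': push. Stack: ad
  Read 'e': push. Stack: ade
  Read 'a': push. Stack: adea
  Read 'c': push. Stack: adeac
  Read 'e': push. Stack: adeace
  Read 'e': matches stack top 'e' => pop. Stack: adeac
  Read 'b': push. Stack: adeacb
  Read 'e': push. Stack: adeacbe
  Read 'a': push. Stack: adeacbea
  Read 'd': push. Stack: adeacbead
Final stack: "adeacbead" (length 9)

9


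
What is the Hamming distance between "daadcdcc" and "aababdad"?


Comparing "daadcdcc" and "aababdad" position by position:
  Position 0: 'd' vs 'a' => differ
  Position 1: 'a' vs 'a' => same
  Position 2: 'a' vs 'b' => differ
  Position 3: 'd' vs 'a' => differ
  Position 4: 'c' vs 'b' => differ
  Position 5: 'd' vs 'd' => same
  Position 6: 'c' vs 'a' => differ
  Position 7: 'c' vs 'd' => differ
Total differences (Hamming distance): 6

6


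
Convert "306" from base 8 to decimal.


Input: "306" in base 8
Positional expansion:
  Digit '3' (value 3) x 8^2 = 192
  Digit '0' (value 0) x 8^1 = 0
  Digit '6' (value 6) x 8^0 = 6
Sum = 198

198


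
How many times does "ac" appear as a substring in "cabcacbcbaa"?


Searching for "ac" in "cabcacbcbaa"
Scanning each position:
  Position 0: "ca" => no
  Position 1: "ab" => no
  Position 2: "bc" => no
  Position 3: "ca" => no
  Position 4: "ac" => MATCH
  Position 5: "cb" => no
  Position 6: "bc" => no
  Position 7: "cb" => no
  Position 8: "ba" => no
  Position 9: "aa" => no
Total occurrences: 1

1


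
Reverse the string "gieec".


Input: gieec
Reading characters right to left:
  Position 4: 'c'
  Position 3: 'e'
  Position 2: 'e'
  Position 1: 'i'
  Position 0: 'g'
Reversed: ceeig

ceeig


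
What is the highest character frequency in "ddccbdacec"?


Input: ddccbdacec
Character counts:
  'a': 1
  'b': 1
  'c': 4
  'd': 3
  'e': 1
Maximum frequency: 4

4


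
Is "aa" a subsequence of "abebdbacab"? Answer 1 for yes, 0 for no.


Check if "aa" is a subsequence of "abebdbacab"
Greedy scan:
  Position 0 ('a'): matches sub[0] = 'a'
  Position 1 ('b'): no match needed
  Position 2 ('e'): no match needed
  Position 3 ('b'): no match needed
  Position 4 ('d'): no match needed
  Position 5 ('b'): no match needed
  Position 6 ('a'): matches sub[1] = 'a'
  Position 7 ('c'): no match needed
  Position 8 ('a'): no match needed
  Position 9 ('b'): no match needed
All 2 characters matched => is a subsequence

1


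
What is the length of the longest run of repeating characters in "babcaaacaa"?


Input: "babcaaacaa"
Scanning for longest run:
  Position 1 ('a'): new char, reset run to 1
  Position 2 ('b'): new char, reset run to 1
  Position 3 ('c'): new char, reset run to 1
  Position 4 ('a'): new char, reset run to 1
  Position 5 ('a'): continues run of 'a', length=2
  Position 6 ('a'): continues run of 'a', length=3
  Position 7 ('c'): new char, reset run to 1
  Position 8 ('a'): new char, reset run to 1
  Position 9 ('a'): continues run of 'a', length=2
Longest run: 'a' with length 3

3


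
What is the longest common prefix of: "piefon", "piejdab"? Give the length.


Words: piefon, piejdab
  Position 0: all 'p' => match
  Position 1: all 'i' => match
  Position 2: all 'e' => match
  Position 3: ('f', 'j') => mismatch, stop
LCP = "pie" (length 3)

3


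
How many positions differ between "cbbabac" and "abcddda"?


Comparing "cbbabac" and "abcddda" position by position:
  Position 0: 'c' vs 'a' => DIFFER
  Position 1: 'b' vs 'b' => same
  Position 2: 'b' vs 'c' => DIFFER
  Position 3: 'a' vs 'd' => DIFFER
  Position 4: 'b' vs 'd' => DIFFER
  Position 5: 'a' vs 'd' => DIFFER
  Position 6: 'c' vs 'a' => DIFFER
Positions that differ: 6

6


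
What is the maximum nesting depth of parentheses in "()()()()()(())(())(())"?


Input: "()()()()()(())(())(())"
Tracking depth:
  Position 0 '(': depth becomes 1
  Position 1 ')': depth becomes 0
  Position 2 '(': depth becomes 1
  Position 3 ')': depth becomes 0
  Position 4 '(': depth becomes 1
  Position 5 ')': depth becomes 0
  Position 6 '(': depth becomes 1
  Position 7 ')': depth becomes 0
  Position 8 '(': depth becomes 1
  Position 9 ')': depth becomes 0
  Position 10 '(': depth becomes 1
  Position 11 '(': depth becomes 2
  Position 12 ')': depth becomes 1
  Position 13 ')': depth becomes 0
  Position 14 '(': depth becomes 1
  Position 15 '(': depth becomes 2
  Position 16 ')': depth becomes 1
  Position 17 ')': depth becomes 0
  Position 18 '(': depth becomes 1
  Position 19 '(': depth becomes 2
  Position 20 ')': depth becomes 1
  Position 21 ')': depth becomes 0
Maximum depth reached: 2

2


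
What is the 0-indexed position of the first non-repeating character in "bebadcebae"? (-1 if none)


Input: bebadcebae
Character frequencies:
  'a': 2
  'b': 3
  'c': 1
  'd': 1
  'e': 3
Scanning left to right for freq == 1:
  Position 0 ('b'): freq=3, skip
  Position 1 ('e'): freq=3, skip
  Position 2 ('b'): freq=3, skip
  Position 3 ('a'): freq=2, skip
  Position 4 ('d'): unique! => answer = 4

4


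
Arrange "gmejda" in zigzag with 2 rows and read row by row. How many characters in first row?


Zigzag "gmejda" into 2 rows:
Placing characters:
  'g' => row 0
  'm' => row 1
  'e' => row 0
  'j' => row 1
  'd' => row 0
  'a' => row 1
Rows:
  Row 0: "ged"
  Row 1: "mja"
First row length: 3

3


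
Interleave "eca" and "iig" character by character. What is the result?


Interleaving "eca" and "iig":
  Position 0: 'e' from first, 'i' from second => "ei"
  Position 1: 'c' from first, 'i' from second => "ci"
  Position 2: 'a' from first, 'g' from second => "ag"
Result: eiciag

eiciag


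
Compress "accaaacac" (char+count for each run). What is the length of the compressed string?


Input: accaaacac
Runs:
  'a' x 1 => "a1"
  'c' x 2 => "c2"
  'a' x 3 => "a3"
  'c' x 1 => "c1"
  'a' x 1 => "a1"
  'c' x 1 => "c1"
Compressed: "a1c2a3c1a1c1"
Compressed length: 12

12


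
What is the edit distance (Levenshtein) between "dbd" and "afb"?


Computing edit distance: "dbd" -> "afb"
DP table:
           a    f    b
      0    1    2    3
  d   1    1    2    3
  b   2    2    2    2
  d   3    3    3    3
Edit distance = dp[3][3] = 3

3


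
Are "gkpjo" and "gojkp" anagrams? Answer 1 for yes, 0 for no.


Strings: "gkpjo", "gojkp"
Sorted first:  gjkop
Sorted second: gjkop
Sorted forms match => anagrams

1


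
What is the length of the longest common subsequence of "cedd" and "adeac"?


LCS of "cedd" and "adeac"
DP table:
           a    d    e    a    c
      0    0    0    0    0    0
  c   0    0    0    0    0    1
  e   0    0    0    1    1    1
  d   0    0    1    1    1    1
  d   0    0    1    1    1    1
LCS length = dp[4][5] = 1

1


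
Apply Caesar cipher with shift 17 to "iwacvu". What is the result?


Caesar cipher: shift "iwacvu" by 17
  'i' (pos 8) + 17 = pos 25 = 'z'
  'w' (pos 22) + 17 = pos 13 = 'n'
  'a' (pos 0) + 17 = pos 17 = 'r'
  'c' (pos 2) + 17 = pos 19 = 't'
  'v' (pos 21) + 17 = pos 12 = 'm'
  'u' (pos 20) + 17 = pos 11 = 'l'
Result: znrtml

znrtml


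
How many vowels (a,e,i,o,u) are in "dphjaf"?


Input: dphjaf
Checking each character:
  'd' at position 0: consonant
  'p' at position 1: consonant
  'h' at position 2: consonant
  'j' at position 3: consonant
  'a' at position 4: vowel (running total: 1)
  'f' at position 5: consonant
Total vowels: 1

1


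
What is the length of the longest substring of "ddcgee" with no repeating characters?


Input: "ddcgee"
Sliding window (track last position of each char):
  Position 0 ('d'): window [0,0] length 1 -- new best
  Position 1 ('d'): repeat (last at 0), move window start to 1
  Position 1 ('d'): window [1,1] length 1
  Position 2 ('c'): window [1,2] length 2 -- new best
  Position 3 ('g'): window [1,3] length 3 -- new best
  Position 4 ('e'): window [1,4] length 4 -- new best
  Position 5 ('e'): repeat (last at 4), move window start to 5
  Position 5 ('e'): window [5,5] length 1
Longest substring with no repeats: "dcge" with length 4

4


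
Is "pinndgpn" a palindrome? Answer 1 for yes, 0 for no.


Input: pinndgpn
Reversed: npgdnnip
  Compare pos 0 ('p') with pos 7 ('n'): MISMATCH
  Compare pos 1 ('i') with pos 6 ('p'): MISMATCH
  Compare pos 2 ('n') with pos 5 ('g'): MISMATCH
  Compare pos 3 ('n') with pos 4 ('d'): MISMATCH
Result: not a palindrome

0


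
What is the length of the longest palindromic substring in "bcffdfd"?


Input: "bcffdfd"
Checking substrings for palindromes:
  [3:6] "fdf" (len 3) => palindrome
  [4:7] "dfd" (len 3) => palindrome
  [2:4] "ff" (len 2) => palindrome
Longest palindromic substring: "fdf" with length 3

3


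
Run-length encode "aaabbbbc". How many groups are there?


Input: aaabbbbc
Scanning for consecutive runs:
  Group 1: 'a' x 3 (positions 0-2)
  Group 2: 'b' x 4 (positions 3-6)
  Group 3: 'c' x 1 (positions 7-7)
Total groups: 3

3


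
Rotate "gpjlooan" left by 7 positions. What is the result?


Input: "gpjlooan", rotate left by 7
First 7 characters: "gpjlooa"
Remaining characters: "n"
Concatenate remaining + first: "n" + "gpjlooa" = "ngpjlooa"

ngpjlooa


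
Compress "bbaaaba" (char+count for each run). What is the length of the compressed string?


Input: bbaaaba
Runs:
  'b' x 2 => "b2"
  'a' x 3 => "a3"
  'b' x 1 => "b1"
  'a' x 1 => "a1"
Compressed: "b2a3b1a1"
Compressed length: 8

8


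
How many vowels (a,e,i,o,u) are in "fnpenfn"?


Input: fnpenfn
Checking each character:
  'f' at position 0: consonant
  'n' at position 1: consonant
  'p' at position 2: consonant
  'e' at position 3: vowel (running total: 1)
  'n' at position 4: consonant
  'f' at position 5: consonant
  'n' at position 6: consonant
Total vowels: 1

1


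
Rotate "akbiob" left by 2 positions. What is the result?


Input: "akbiob", rotate left by 2
First 2 characters: "ak"
Remaining characters: "biob"
Concatenate remaining + first: "biob" + "ak" = "biobak"

biobak


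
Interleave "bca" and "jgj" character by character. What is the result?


Interleaving "bca" and "jgj":
  Position 0: 'b' from first, 'j' from second => "bj"
  Position 1: 'c' from first, 'g' from second => "cg"
  Position 2: 'a' from first, 'j' from second => "aj"
Result: bjcgaj

bjcgaj


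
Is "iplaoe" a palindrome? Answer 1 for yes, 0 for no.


Input: iplaoe
Reversed: eoalpi
  Compare pos 0 ('i') with pos 5 ('e'): MISMATCH
  Compare pos 1 ('p') with pos 4 ('o'): MISMATCH
  Compare pos 2 ('l') with pos 3 ('a'): MISMATCH
Result: not a palindrome

0


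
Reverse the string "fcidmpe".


Input: fcidmpe
Reading characters right to left:
  Position 6: 'e'
  Position 5: 'p'
  Position 4: 'm'
  Position 3: 'd'
  Position 2: 'i'
  Position 1: 'c'
  Position 0: 'f'
Reversed: epmdicf

epmdicf


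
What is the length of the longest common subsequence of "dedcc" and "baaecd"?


LCS of "dedcc" and "baaecd"
DP table:
           b    a    a    e    c    d
      0    0    0    0    0    0    0
  d   0    0    0    0    0    0    1
  e   0    0    0    0    1    1    1
  d   0    0    0    0    1    1    2
  c   0    0    0    0    1    2    2
  c   0    0    0    0    1    2    2
LCS length = dp[5][6] = 2

2


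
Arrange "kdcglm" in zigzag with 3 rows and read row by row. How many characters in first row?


Zigzag "kdcglm" into 3 rows:
Placing characters:
  'k' => row 0
  'd' => row 1
  'c' => row 2
  'g' => row 1
  'l' => row 0
  'm' => row 1
Rows:
  Row 0: "kl"
  Row 1: "dgm"
  Row 2: "c"
First row length: 2

2


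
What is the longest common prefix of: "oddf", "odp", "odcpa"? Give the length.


Words: oddf, odp, odcpa
  Position 0: all 'o' => match
  Position 1: all 'd' => match
  Position 2: ('d', 'p', 'c') => mismatch, stop
LCP = "od" (length 2)

2


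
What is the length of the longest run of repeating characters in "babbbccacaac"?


Input: "babbbccacaac"
Scanning for longest run:
  Position 1 ('a'): new char, reset run to 1
  Position 2 ('b'): new char, reset run to 1
  Position 3 ('b'): continues run of 'b', length=2
  Position 4 ('b'): continues run of 'b', length=3
  Position 5 ('c'): new char, reset run to 1
  Position 6 ('c'): continues run of 'c', length=2
  Position 7 ('a'): new char, reset run to 1
  Position 8 ('c'): new char, reset run to 1
  Position 9 ('a'): new char, reset run to 1
  Position 10 ('a'): continues run of 'a', length=2
  Position 11 ('c'): new char, reset run to 1
Longest run: 'b' with length 3

3


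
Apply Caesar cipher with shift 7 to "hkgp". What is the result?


Caesar cipher: shift "hkgp" by 7
  'h' (pos 7) + 7 = pos 14 = 'o'
  'k' (pos 10) + 7 = pos 17 = 'r'
  'g' (pos 6) + 7 = pos 13 = 'n'
  'p' (pos 15) + 7 = pos 22 = 'w'
Result: ornw

ornw


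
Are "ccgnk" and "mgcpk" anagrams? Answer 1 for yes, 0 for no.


Strings: "ccgnk", "mgcpk"
Sorted first:  ccgkn
Sorted second: cgkmp
Differ at position 1: 'c' vs 'g' => not anagrams

0


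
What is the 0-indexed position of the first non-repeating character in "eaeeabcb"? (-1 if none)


Input: eaeeabcb
Character frequencies:
  'a': 2
  'b': 2
  'c': 1
  'e': 3
Scanning left to right for freq == 1:
  Position 0 ('e'): freq=3, skip
  Position 1 ('a'): freq=2, skip
  Position 2 ('e'): freq=3, skip
  Position 3 ('e'): freq=3, skip
  Position 4 ('a'): freq=2, skip
  Position 5 ('b'): freq=2, skip
  Position 6 ('c'): unique! => answer = 6

6


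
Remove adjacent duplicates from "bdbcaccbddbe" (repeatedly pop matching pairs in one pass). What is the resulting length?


Input: bdbcaccbddbe
Stack-based adjacent duplicate removal:
  Read 'b': push. Stack: b
  Read 'd': push. Stack: bd
  Read 'b': push. Stack: bdb
  Read 'c': push. Stack: bdbc
  Read 'a': push. Stack: bdbca
  Read 'c': push. Stack: bdbcac
  Read 'c': matches stack top 'c' => pop. Stack: bdbca
  Read 'b': push. Stack: bdbcab
  Read 'd': push. Stack: bdbcabd
  Read 'd': matches stack top 'd' => pop. Stack: bdbcab
  Read 'b': matches stack top 'b' => pop. Stack: bdbca
  Read 'e': push. Stack: bdbcae
Final stack: "bdbcae" (length 6)

6


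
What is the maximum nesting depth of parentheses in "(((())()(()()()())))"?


Input: "(((())()(()()()())))"
Tracking depth:
  Position 0 '(': depth becomes 1
  Position 1 '(': depth becomes 2
  Position 2 '(': depth becomes 3
  Position 3 '(': depth becomes 4
  Position 4 ')': depth becomes 3
  Position 5 ')': depth becomes 2
  Position 6 '(': depth becomes 3
  Position 7 ')': depth becomes 2
  Position 8 '(': depth becomes 3
  Position 9 '(': depth becomes 4
  Position 10 ')': depth becomes 3
  Position 11 '(': depth becomes 4
  Position 12 ')': depth becomes 3
  Position 13 '(': depth becomes 4
  Position 14 ')': depth becomes 3
  Position 15 '(': depth becomes 4
  Position 16 ')': depth becomes 3
  Position 17 ')': depth becomes 2
  Position 18 ')': depth becomes 1
  Position 19 ')': depth becomes 0
Maximum depth reached: 4

4


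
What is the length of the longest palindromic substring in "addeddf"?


Input: "addeddf"
Checking substrings for palindromes:
  [1:6] "ddedd" (len 5) => palindrome
  [2:5] "ded" (len 3) => palindrome
  [1:3] "dd" (len 2) => palindrome
  [4:6] "dd" (len 2) => palindrome
Longest palindromic substring: "ddedd" with length 5

5


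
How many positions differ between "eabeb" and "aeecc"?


Comparing "eabeb" and "aeecc" position by position:
  Position 0: 'e' vs 'a' => DIFFER
  Position 1: 'a' vs 'e' => DIFFER
  Position 2: 'b' vs 'e' => DIFFER
  Position 3: 'e' vs 'c' => DIFFER
  Position 4: 'b' vs 'c' => DIFFER
Positions that differ: 5

5


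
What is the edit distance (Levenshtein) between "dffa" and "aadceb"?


Computing edit distance: "dffa" -> "aadceb"
DP table:
           a    a    d    c    e    b
      0    1    2    3    4    5    6
  d   1    1    2    2    3    4    5
  f   2    2    2    3    3    4    5
  f   3    3    3    3    4    4    5
  a   4    3    3    4    4    5    5
Edit distance = dp[4][6] = 5

5


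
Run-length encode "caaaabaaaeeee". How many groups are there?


Input: caaaabaaaeeee
Scanning for consecutive runs:
  Group 1: 'c' x 1 (positions 0-0)
  Group 2: 'a' x 4 (positions 1-4)
  Group 3: 'b' x 1 (positions 5-5)
  Group 4: 'a' x 3 (positions 6-8)
  Group 5: 'e' x 4 (positions 9-12)
Total groups: 5

5


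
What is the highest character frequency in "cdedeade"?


Input: cdedeade
Character counts:
  'a': 1
  'c': 1
  'd': 3
  'e': 3
Maximum frequency: 3

3


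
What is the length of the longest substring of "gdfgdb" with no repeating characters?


Input: "gdfgdb"
Sliding window (track last position of each char):
  Position 0 ('g'): window [0,0] length 1 -- new best
  Position 1 ('d'): window [0,1] length 2 -- new best
  Position 2 ('f'): window [0,2] length 3 -- new best
  Position 3 ('g'): repeat (last at 0), move window start to 1
  Position 3 ('g'): window [1,3] length 3
  Position 4 ('d'): repeat (last at 1), move window start to 2
  Position 4 ('d'): window [2,4] length 3
  Position 5 ('b'): window [2,5] length 4 -- new best
Longest substring with no repeats: "fgdb" with length 4

4


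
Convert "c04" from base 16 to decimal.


Input: "c04" in base 16
Positional expansion:
  Digit 'c' (value 12) x 16^2 = 3072
  Digit '0' (value 0) x 16^1 = 0
  Digit '4' (value 4) x 16^0 = 4
Sum = 3076

3076


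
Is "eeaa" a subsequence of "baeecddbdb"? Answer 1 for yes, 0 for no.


Check if "eeaa" is a subsequence of "baeecddbdb"
Greedy scan:
  Position 0 ('b'): no match needed
  Position 1 ('a'): no match needed
  Position 2 ('e'): matches sub[0] = 'e'
  Position 3 ('e'): matches sub[1] = 'e'
  Position 4 ('c'): no match needed
  Position 5 ('d'): no match needed
  Position 6 ('d'): no match needed
  Position 7 ('b'): no match needed
  Position 8 ('d'): no match needed
  Position 9 ('b'): no match needed
Only matched 2/4 characters => not a subsequence

0


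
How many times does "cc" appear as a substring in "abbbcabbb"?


Searching for "cc" in "abbbcabbb"
Scanning each position:
  Position 0: "ab" => no
  Position 1: "bb" => no
  Position 2: "bb" => no
  Position 3: "bc" => no
  Position 4: "ca" => no
  Position 5: "ab" => no
  Position 6: "bb" => no
  Position 7: "bb" => no
Total occurrences: 0

0


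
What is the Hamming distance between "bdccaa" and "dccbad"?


Comparing "bdccaa" and "dccbad" position by position:
  Position 0: 'b' vs 'd' => differ
  Position 1: 'd' vs 'c' => differ
  Position 2: 'c' vs 'c' => same
  Position 3: 'c' vs 'b' => differ
  Position 4: 'a' vs 'a' => same
  Position 5: 'a' vs 'd' => differ
Total differences (Hamming distance): 4

4


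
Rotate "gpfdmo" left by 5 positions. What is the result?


Input: "gpfdmo", rotate left by 5
First 5 characters: "gpfdm"
Remaining characters: "o"
Concatenate remaining + first: "o" + "gpfdm" = "ogpfdm"

ogpfdm


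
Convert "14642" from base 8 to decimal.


Input: "14642" in base 8
Positional expansion:
  Digit '1' (value 1) x 8^4 = 4096
  Digit '4' (value 4) x 8^3 = 2048
  Digit '6' (value 6) x 8^2 = 384
  Digit '4' (value 4) x 8^1 = 32
  Digit '2' (value 2) x 8^0 = 2
Sum = 6562

6562


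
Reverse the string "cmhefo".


Input: cmhefo
Reading characters right to left:
  Position 5: 'o'
  Position 4: 'f'
  Position 3: 'e'
  Position 2: 'h'
  Position 1: 'm'
  Position 0: 'c'
Reversed: ofehmc

ofehmc


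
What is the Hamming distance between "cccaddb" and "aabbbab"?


Comparing "cccaddb" and "aabbbab" position by position:
  Position 0: 'c' vs 'a' => differ
  Position 1: 'c' vs 'a' => differ
  Position 2: 'c' vs 'b' => differ
  Position 3: 'a' vs 'b' => differ
  Position 4: 'd' vs 'b' => differ
  Position 5: 'd' vs 'a' => differ
  Position 6: 'b' vs 'b' => same
Total differences (Hamming distance): 6

6


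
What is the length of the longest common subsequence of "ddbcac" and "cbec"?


LCS of "ddbcac" and "cbec"
DP table:
           c    b    e    c
      0    0    0    0    0
  d   0    0    0    0    0
  d   0    0    0    0    0
  b   0    0    1    1    1
  c   0    1    1    1    2
  a   0    1    1    1    2
  c   0    1    1    1    2
LCS length = dp[6][4] = 2

2


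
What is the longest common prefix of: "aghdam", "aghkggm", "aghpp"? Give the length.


Words: aghdam, aghkggm, aghpp
  Position 0: all 'a' => match
  Position 1: all 'g' => match
  Position 2: all 'h' => match
  Position 3: ('d', 'k', 'p') => mismatch, stop
LCP = "agh" (length 3)

3


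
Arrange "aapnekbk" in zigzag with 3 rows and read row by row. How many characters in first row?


Zigzag "aapnekbk" into 3 rows:
Placing characters:
  'a' => row 0
  'a' => row 1
  'p' => row 2
  'n' => row 1
  'e' => row 0
  'k' => row 1
  'b' => row 2
  'k' => row 1
Rows:
  Row 0: "ae"
  Row 1: "ankk"
  Row 2: "pb"
First row length: 2

2


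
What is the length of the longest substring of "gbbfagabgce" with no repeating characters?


Input: "gbbfagabgce"
Sliding window (track last position of each char):
  Position 0 ('g'): window [0,0] length 1 -- new best
  Position 1 ('b'): window [0,1] length 2 -- new best
  Position 2 ('b'): repeat (last at 1), move window start to 2
  Position 2 ('b'): window [2,2] length 1
  Position 3 ('f'): window [2,3] length 2
  Position 4 ('a'): window [2,4] length 3 -- new best
  Position 5 ('g'): window [2,5] length 4 -- new best
  Position 6 ('a'): repeat (last at 4), move window start to 5
  Position 6 ('a'): window [5,6] length 2
  Position 7 ('b'): window [5,7] length 3
  Position 8 ('g'): repeat (last at 5), move window start to 6
  Position 8 ('g'): window [6,8] length 3
  Position 9 ('c'): window [6,9] length 4
  Position 10 ('e'): window [6,10] length 5 -- new best
Longest substring with no repeats: "abgce" with length 5

5


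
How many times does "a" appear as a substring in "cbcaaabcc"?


Searching for "a" in "cbcaaabcc"
Scanning each position:
  Position 0: "c" => no
  Position 1: "b" => no
  Position 2: "c" => no
  Position 3: "a" => MATCH
  Position 4: "a" => MATCH
  Position 5: "a" => MATCH
  Position 6: "b" => no
  Position 7: "c" => no
  Position 8: "c" => no
Total occurrences: 3

3


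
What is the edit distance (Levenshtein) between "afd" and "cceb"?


Computing edit distance: "afd" -> "cceb"
DP table:
           c    c    e    b
      0    1    2    3    4
  a   1    1    2    3    4
  f   2    2    2    3    4
  d   3    3    3    3    4
Edit distance = dp[3][4] = 4

4


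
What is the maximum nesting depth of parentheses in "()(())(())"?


Input: "()(())(())"
Tracking depth:
  Position 0 '(': depth becomes 1
  Position 1 ')': depth becomes 0
  Position 2 '(': depth becomes 1
  Position 3 '(': depth becomes 2
  Position 4 ')': depth becomes 1
  Position 5 ')': depth becomes 0
  Position 6 '(': depth becomes 1
  Position 7 '(': depth becomes 2
  Position 8 ')': depth becomes 1
  Position 9 ')': depth becomes 0
Maximum depth reached: 2

2


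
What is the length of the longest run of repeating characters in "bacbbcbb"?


Input: "bacbbcbb"
Scanning for longest run:
  Position 1 ('a'): new char, reset run to 1
  Position 2 ('c'): new char, reset run to 1
  Position 3 ('b'): new char, reset run to 1
  Position 4 ('b'): continues run of 'b', length=2
  Position 5 ('c'): new char, reset run to 1
  Position 6 ('b'): new char, reset run to 1
  Position 7 ('b'): continues run of 'b', length=2
Longest run: 'b' with length 2

2


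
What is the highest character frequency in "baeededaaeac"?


Input: baeededaaeac
Character counts:
  'a': 4
  'b': 1
  'c': 1
  'd': 2
  'e': 4
Maximum frequency: 4

4


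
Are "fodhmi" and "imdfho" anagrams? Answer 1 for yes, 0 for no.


Strings: "fodhmi", "imdfho"
Sorted first:  dfhimo
Sorted second: dfhimo
Sorted forms match => anagrams

1


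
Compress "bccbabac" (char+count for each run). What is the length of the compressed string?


Input: bccbabac
Runs:
  'b' x 1 => "b1"
  'c' x 2 => "c2"
  'b' x 1 => "b1"
  'a' x 1 => "a1"
  'b' x 1 => "b1"
  'a' x 1 => "a1"
  'c' x 1 => "c1"
Compressed: "b1c2b1a1b1a1c1"
Compressed length: 14

14


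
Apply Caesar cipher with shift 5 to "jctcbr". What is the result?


Caesar cipher: shift "jctcbr" by 5
  'j' (pos 9) + 5 = pos 14 = 'o'
  'c' (pos 2) + 5 = pos 7 = 'h'
  't' (pos 19) + 5 = pos 24 = 'y'
  'c' (pos 2) + 5 = pos 7 = 'h'
  'b' (pos 1) + 5 = pos 6 = 'g'
  'r' (pos 17) + 5 = pos 22 = 'w'
Result: ohyhgw

ohyhgw


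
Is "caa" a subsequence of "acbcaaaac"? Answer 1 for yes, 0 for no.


Check if "caa" is a subsequence of "acbcaaaac"
Greedy scan:
  Position 0 ('a'): no match needed
  Position 1 ('c'): matches sub[0] = 'c'
  Position 2 ('b'): no match needed
  Position 3 ('c'): no match needed
  Position 4 ('a'): matches sub[1] = 'a'
  Position 5 ('a'): matches sub[2] = 'a'
  Position 6 ('a'): no match needed
  Position 7 ('a'): no match needed
  Position 8 ('c'): no match needed
All 3 characters matched => is a subsequence

1


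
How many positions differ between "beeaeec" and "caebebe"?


Comparing "beeaeec" and "caebebe" position by position:
  Position 0: 'b' vs 'c' => DIFFER
  Position 1: 'e' vs 'a' => DIFFER
  Position 2: 'e' vs 'e' => same
  Position 3: 'a' vs 'b' => DIFFER
  Position 4: 'e' vs 'e' => same
  Position 5: 'e' vs 'b' => DIFFER
  Position 6: 'c' vs 'e' => DIFFER
Positions that differ: 5

5


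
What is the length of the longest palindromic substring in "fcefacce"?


Input: "fcefacce"
Checking substrings for palindromes:
  [5:7] "cc" (len 2) => palindrome
Longest palindromic substring: "cc" with length 2

2


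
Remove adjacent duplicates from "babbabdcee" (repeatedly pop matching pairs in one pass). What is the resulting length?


Input: babbabdcee
Stack-based adjacent duplicate removal:
  Read 'b': push. Stack: b
  Read 'a': push. Stack: ba
  Read 'b': push. Stack: bab
  Read 'b': matches stack top 'b' => pop. Stack: ba
  Read 'a': matches stack top 'a' => pop. Stack: b
  Read 'b': matches stack top 'b' => pop. Stack: (empty)
  Read 'd': push. Stack: d
  Read 'c': push. Stack: dc
  Read 'e': push. Stack: dce
  Read 'e': matches stack top 'e' => pop. Stack: dc
Final stack: "dc" (length 2)

2


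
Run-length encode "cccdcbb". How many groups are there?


Input: cccdcbb
Scanning for consecutive runs:
  Group 1: 'c' x 3 (positions 0-2)
  Group 2: 'd' x 1 (positions 3-3)
  Group 3: 'c' x 1 (positions 4-4)
  Group 4: 'b' x 2 (positions 5-6)
Total groups: 4

4


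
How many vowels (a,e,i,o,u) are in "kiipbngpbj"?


Input: kiipbngpbj
Checking each character:
  'k' at position 0: consonant
  'i' at position 1: vowel (running total: 1)
  'i' at position 2: vowel (running total: 2)
  'p' at position 3: consonant
  'b' at position 4: consonant
  'n' at position 5: consonant
  'g' at position 6: consonant
  'p' at position 7: consonant
  'b' at position 8: consonant
  'j' at position 9: consonant
Total vowels: 2

2


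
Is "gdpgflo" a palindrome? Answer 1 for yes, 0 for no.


Input: gdpgflo
Reversed: olfgpdg
  Compare pos 0 ('g') with pos 6 ('o'): MISMATCH
  Compare pos 1 ('d') with pos 5 ('l'): MISMATCH
  Compare pos 2 ('p') with pos 4 ('f'): MISMATCH
Result: not a palindrome

0


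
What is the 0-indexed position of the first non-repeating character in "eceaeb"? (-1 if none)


Input: eceaeb
Character frequencies:
  'a': 1
  'b': 1
  'c': 1
  'e': 3
Scanning left to right for freq == 1:
  Position 0 ('e'): freq=3, skip
  Position 1 ('c'): unique! => answer = 1

1


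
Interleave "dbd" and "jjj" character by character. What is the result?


Interleaving "dbd" and "jjj":
  Position 0: 'd' from first, 'j' from second => "dj"
  Position 1: 'b' from first, 'j' from second => "bj"
  Position 2: 'd' from first, 'j' from second => "dj"
Result: djbjdj

djbjdj


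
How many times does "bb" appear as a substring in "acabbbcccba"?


Searching for "bb" in "acabbbcccba"
Scanning each position:
  Position 0: "ac" => no
  Position 1: "ca" => no
  Position 2: "ab" => no
  Position 3: "bb" => MATCH
  Position 4: "bb" => MATCH
  Position 5: "bc" => no
  Position 6: "cc" => no
  Position 7: "cc" => no
  Position 8: "cb" => no
  Position 9: "ba" => no
Total occurrences: 2

2


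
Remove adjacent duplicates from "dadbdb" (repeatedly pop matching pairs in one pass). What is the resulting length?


Input: dadbdb
Stack-based adjacent duplicate removal:
  Read 'd': push. Stack: d
  Read 'a': push. Stack: da
  Read 'd': push. Stack: dad
  Read 'b': push. Stack: dadb
  Read 'd': push. Stack: dadbd
  Read 'b': push. Stack: dadbdb
Final stack: "dadbdb" (length 6)

6


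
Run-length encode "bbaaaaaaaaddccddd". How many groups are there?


Input: bbaaaaaaaaddccddd
Scanning for consecutive runs:
  Group 1: 'b' x 2 (positions 0-1)
  Group 2: 'a' x 8 (positions 2-9)
  Group 3: 'd' x 2 (positions 10-11)
  Group 4: 'c' x 2 (positions 12-13)
  Group 5: 'd' x 3 (positions 14-16)
Total groups: 5

5


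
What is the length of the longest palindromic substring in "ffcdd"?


Input: "ffcdd"
Checking substrings for palindromes:
  [0:2] "ff" (len 2) => palindrome
  [3:5] "dd" (len 2) => palindrome
Longest palindromic substring: "ff" with length 2

2


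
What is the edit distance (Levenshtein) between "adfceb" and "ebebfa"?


Computing edit distance: "adfceb" -> "ebebfa"
DP table:
           e    b    e    b    f    a
      0    1    2    3    4    5    6
  a   1    1    2    3    4    5    5
  d   2    2    2    3    4    5    6
  f   3    3    3    3    4    4    5
  c   4    4    4    4    4    5    5
  e   5    4    5    4    5    5    6
  b   6    5    4    5    4    5    6
Edit distance = dp[6][6] = 6

6


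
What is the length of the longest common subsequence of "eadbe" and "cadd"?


LCS of "eadbe" and "cadd"
DP table:
           c    a    d    d
      0    0    0    0    0
  e   0    0    0    0    0
  a   0    0    1    1    1
  d   0    0    1    2    2
  b   0    0    1    2    2
  e   0    0    1    2    2
LCS length = dp[5][4] = 2

2


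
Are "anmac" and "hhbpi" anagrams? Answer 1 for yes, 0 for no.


Strings: "anmac", "hhbpi"
Sorted first:  aacmn
Sorted second: bhhip
Differ at position 0: 'a' vs 'b' => not anagrams

0


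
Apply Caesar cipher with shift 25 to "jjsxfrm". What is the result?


Caesar cipher: shift "jjsxfrm" by 25
  'j' (pos 9) + 25 = pos 8 = 'i'
  'j' (pos 9) + 25 = pos 8 = 'i'
  's' (pos 18) + 25 = pos 17 = 'r'
  'x' (pos 23) + 25 = pos 22 = 'w'
  'f' (pos 5) + 25 = pos 4 = 'e'
  'r' (pos 17) + 25 = pos 16 = 'q'
  'm' (pos 12) + 25 = pos 11 = 'l'
Result: iirweql

iirweql


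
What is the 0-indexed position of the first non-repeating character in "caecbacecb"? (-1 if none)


Input: caecbacecb
Character frequencies:
  'a': 2
  'b': 2
  'c': 4
  'e': 2
Scanning left to right for freq == 1:
  Position 0 ('c'): freq=4, skip
  Position 1 ('a'): freq=2, skip
  Position 2 ('e'): freq=2, skip
  Position 3 ('c'): freq=4, skip
  Position 4 ('b'): freq=2, skip
  Position 5 ('a'): freq=2, skip
  Position 6 ('c'): freq=4, skip
  Position 7 ('e'): freq=2, skip
  Position 8 ('c'): freq=4, skip
  Position 9 ('b'): freq=2, skip
  No unique character found => answer = -1

-1


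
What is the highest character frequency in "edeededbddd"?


Input: edeededbddd
Character counts:
  'b': 1
  'd': 6
  'e': 4
Maximum frequency: 6

6


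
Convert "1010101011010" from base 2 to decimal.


Input: "1010101011010" in base 2
Positional expansion:
  Digit '1' (value 1) x 2^12 = 4096
  Digit '0' (value 0) x 2^11 = 0
  Digit '1' (value 1) x 2^10 = 1024
  Digit '0' (value 0) x 2^9 = 0
  Digit '1' (value 1) x 2^8 = 256
  Digit '0' (value 0) x 2^7 = 0
  Digit '1' (value 1) x 2^6 = 64
  Digit '0' (value 0) x 2^5 = 0
  Digit '1' (value 1) x 2^4 = 16
  Digit '1' (value 1) x 2^3 = 8
  Digit '0' (value 0) x 2^2 = 0
  Digit '1' (value 1) x 2^1 = 2
  Digit '0' (value 0) x 2^0 = 0
Sum = 5466

5466


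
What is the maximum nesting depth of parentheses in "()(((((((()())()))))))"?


Input: "()(((((((()())()))))))"
Tracking depth:
  Position 0 '(': depth becomes 1
  Position 1 ')': depth becomes 0
  Position 2 '(': depth becomes 1
  Position 3 '(': depth becomes 2
  Position 4 '(': depth becomes 3
  Position 5 '(': depth becomes 4
  Position 6 '(': depth becomes 5
  Position 7 '(': depth becomes 6
  Position 8 '(': depth becomes 7
  Position 9 '(': depth becomes 8
  Position 10 ')': depth becomes 7
  Position 11 '(': depth becomes 8
  Position 12 ')': depth becomes 7
  Position 13 ')': depth becomes 6
  Position 14 '(': depth becomes 7
  Position 15 ')': depth becomes 6
  Position 16 ')': depth becomes 5
  Position 17 ')': depth becomes 4
  Position 18 ')': depth becomes 3
  Position 19 ')': depth becomes 2
  Position 20 ')': depth becomes 1
  Position 21 ')': depth becomes 0
Maximum depth reached: 8

8


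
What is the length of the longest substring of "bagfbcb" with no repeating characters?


Input: "bagfbcb"
Sliding window (track last position of each char):
  Position 0 ('b'): window [0,0] length 1 -- new best
  Position 1 ('a'): window [0,1] length 2 -- new best
  Position 2 ('g'): window [0,2] length 3 -- new best
  Position 3 ('f'): window [0,3] length 4 -- new best
  Position 4 ('b'): repeat (last at 0), move window start to 1
  Position 4 ('b'): window [1,4] length 4
  Position 5 ('c'): window [1,5] length 5 -- new best
  Position 6 ('b'): repeat (last at 4), move window start to 5
  Position 6 ('b'): window [5,6] length 2
Longest substring with no repeats: "agfbc" with length 5

5
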